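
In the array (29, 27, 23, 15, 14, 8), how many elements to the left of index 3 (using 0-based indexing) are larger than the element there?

The element at index 3 is 15.
Elements before it: 29, 27, 23
Those larger than 15: 29, 27, 23

3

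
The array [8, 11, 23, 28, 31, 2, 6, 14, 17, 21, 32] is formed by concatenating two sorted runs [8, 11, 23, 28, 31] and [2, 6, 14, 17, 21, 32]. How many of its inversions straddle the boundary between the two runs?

19 split inversions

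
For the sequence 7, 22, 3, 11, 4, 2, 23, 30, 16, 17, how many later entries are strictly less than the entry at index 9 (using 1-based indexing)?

The element at index 9 is 16.
Elements after it: 17
None of them are smaller than 16.

0 such elements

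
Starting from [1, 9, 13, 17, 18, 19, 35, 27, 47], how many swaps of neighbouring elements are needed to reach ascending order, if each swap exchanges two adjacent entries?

1 adjacent swap

Each adjacent swap fixes exactly one inversion, so the minimum swap count equals the number of inversions.
Count inversions — for each element, later elements that are smaller:
1: none → 0
9: none → 0
13: none → 0
17: none → 0
18: none → 0
19: none → 0
35: 27 → 1
27: none → 0
47: none → 0
Total inversions: 0 + 0 + 0 + 0 + 0 + 0 + 1 + 0 + 0 = 1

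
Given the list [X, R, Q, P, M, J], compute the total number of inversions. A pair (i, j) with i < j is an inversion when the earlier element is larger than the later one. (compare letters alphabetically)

15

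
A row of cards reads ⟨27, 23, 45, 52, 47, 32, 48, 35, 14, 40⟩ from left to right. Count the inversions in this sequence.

22

For each element, count later entries that are smaller:
27: 2
23: 1
45: 4
52: 6
47: 4
32: 1
48: 3
35: 1
14: 0
40: 0
Sum: 2 + 1 + 4 + 6 + 4 + 1 + 3 + 1 + 0 + 0 = 22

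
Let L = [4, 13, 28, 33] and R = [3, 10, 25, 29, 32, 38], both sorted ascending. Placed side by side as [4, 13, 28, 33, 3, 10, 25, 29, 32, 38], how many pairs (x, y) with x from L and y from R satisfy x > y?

11 cross-inversions

For each element r of the right run, count left-run elements greater than r:
r = 3: 4, 13, 28, 33 → 4
r = 10: 13, 28, 33 → 3
r = 25: 28, 33 → 2
r = 29: 33 → 1
r = 32: 33 → 1
r = 38: none → 0
Cross-inversions: 4 + 3 + 2 + 1 + 1 + 0 = 11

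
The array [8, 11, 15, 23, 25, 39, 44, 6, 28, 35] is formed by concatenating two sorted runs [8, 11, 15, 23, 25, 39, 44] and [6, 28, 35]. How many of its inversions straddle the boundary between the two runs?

11

Count, for every r in R, how many entries of L exceed r:
r = 6: 8, 11, 15, 23, 25, 39, 44 → 7
r = 28: 39, 44 → 2
r = 35: 39, 44 → 2
Cross-inversions: 7 + 2 + 2 = 11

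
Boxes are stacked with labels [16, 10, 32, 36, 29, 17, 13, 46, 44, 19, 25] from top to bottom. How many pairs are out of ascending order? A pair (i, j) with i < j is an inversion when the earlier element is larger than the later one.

22

For each element, count later entries that are smaller:
16 → 10, 13 → 2
10 → none → 0
32 → 29, 17, 13, 19, 25 → 5
36 → 29, 17, 13, 19, 25 → 5
29 → 17, 13, 19, 25 → 4
17 → 13 → 1
13 → none → 0
46 → 44, 19, 25 → 3
44 → 19, 25 → 2
19 → none → 0
25 → none → 0
Sum: 2 + 0 + 5 + 5 + 4 + 1 + 0 + 3 + 2 + 0 + 0 = 22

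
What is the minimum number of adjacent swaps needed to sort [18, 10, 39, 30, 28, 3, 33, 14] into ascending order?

Each adjacent swap fixes exactly one inversion, so the minimum swap count equals the number of inversions.
Count inversions — for each element, later elements that are smaller:
18: 10, 3, 14 → 3
10: 3 → 1
39: 30, 28, 3, 33, 14 → 5
30: 28, 3, 14 → 3
28: 3, 14 → 2
3: none → 0
33: 14 → 1
14: none → 0
Total inversions: 3 + 1 + 5 + 3 + 2 + 0 + 1 + 0 = 15

15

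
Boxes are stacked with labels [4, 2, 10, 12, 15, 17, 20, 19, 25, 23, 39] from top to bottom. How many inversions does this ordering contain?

3

Count, for each position, how many later elements it exceeds:
4: 1
2: 0
10: 0
12: 0
15: 0
17: 0
20: 1
19: 0
25: 1
23: 0
39: 0
Sum: 1 + 0 + 0 + 0 + 0 + 0 + 1 + 0 + 1 + 0 + 0 = 3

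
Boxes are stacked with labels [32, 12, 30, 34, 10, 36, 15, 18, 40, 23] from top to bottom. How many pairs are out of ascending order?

19 out-of-order pairs

Element-by-element contributions:
32 → 12, 30, 10, 15, 18, 23 → 6
12 → 10 → 1
30 → 10, 15, 18, 23 → 4
34 → 10, 15, 18, 23 → 4
10 → none → 0
36 → 15, 18, 23 → 3
15 → none → 0
18 → none → 0
40 → 23 → 1
23 → none → 0
Sum: 6 + 1 + 4 + 4 + 0 + 3 + 0 + 0 + 1 + 0 = 19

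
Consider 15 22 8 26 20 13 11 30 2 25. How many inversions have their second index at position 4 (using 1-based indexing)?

The element at index 4 is 26.
Elements before it: 15, 22, 8
None of them are larger than 26.

0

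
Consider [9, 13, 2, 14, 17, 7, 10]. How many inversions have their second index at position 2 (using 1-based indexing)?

The element at index 2 is 13.
Elements before it: 9
None of them are larger than 13.

0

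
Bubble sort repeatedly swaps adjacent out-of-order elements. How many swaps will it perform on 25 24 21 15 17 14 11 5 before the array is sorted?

The minimum number of adjacent swaps to sort an array equals its inversion count, since every such swap removes exactly one inversion.
Count inversions — for each element, later elements that are smaller:
25: 24, 21, 15, 17, 14, 11, 5 → 7
24: 21, 15, 17, 14, 11, 5 → 6
21: 15, 17, 14, 11, 5 → 5
15: 14, 11, 5 → 3
17: 14, 11, 5 → 3
14: 11, 5 → 2
11: 5 → 1
5: none → 0
Total inversions: 7 + 6 + 5 + 3 + 3 + 2 + 1 + 0 = 27

There are 27 adjacent swaps.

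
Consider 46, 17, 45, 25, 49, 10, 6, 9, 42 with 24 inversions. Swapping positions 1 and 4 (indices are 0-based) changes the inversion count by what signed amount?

Positions 1 and 4 hold 17 and 49; after swapping, the array is [46, 49, 45, 25, 17, 10, 6, 9, 42].
Sweep left to right; for each value list the smaller values that follow it:
46 → 45, 25, 17, 10, 6, 9, 42 → 7
49 → 45, 25, 17, 10, 6, 9, 42 → 7
45 → 25, 17, 10, 6, 9, 42 → 6
25 → 17, 10, 6, 9 → 4
17 → 10, 6, 9 → 3
10 → 6, 9 → 2
6 → none → 0
9 → none → 0
42 → none → 0
Sum: 7 + 7 + 6 + 4 + 3 + 2 + 0 + 0 + 0 = 29
Change: 29 − 24 = +5

+5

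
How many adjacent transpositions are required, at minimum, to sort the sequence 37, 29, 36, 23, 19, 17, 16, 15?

Swaps: 27

The minimum number of adjacent swaps to sort an array equals its inversion count, since every such swap removes exactly one inversion.
Count inversions — for each element, later elements that are smaller:
37: 29, 36, 23, 19, 17, 16, 15 → 7
29: 23, 19, 17, 16, 15 → 5
36: 23, 19, 17, 16, 15 → 5
23: 19, 17, 16, 15 → 4
19: 17, 16, 15 → 3
17: 16, 15 → 2
16: 15 → 1
15: none → 0
Total inversions: 7 + 5 + 5 + 4 + 3 + 2 + 1 + 0 = 27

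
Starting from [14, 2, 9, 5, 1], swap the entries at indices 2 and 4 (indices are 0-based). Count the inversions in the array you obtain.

5 inversions

Positions 2 and 4 hold 9 and 1; after swapping, the array is [14, 2, 1, 5, 9].
Element-by-element contributions:
14: 4
2: 1
1: 0
5: 0
9: 0
Sum: 4 + 1 + 0 + 0 + 0 = 5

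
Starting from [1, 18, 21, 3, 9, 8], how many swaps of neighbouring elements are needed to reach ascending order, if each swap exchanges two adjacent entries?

Swaps: 7

The minimum number of adjacent swaps to sort an array equals its inversion count, since every such swap removes exactly one inversion.
Count inversions — for each element, later elements that are smaller:
1: none → 0
18: 3, 9, 8 → 3
21: 3, 9, 8 → 3
3: none → 0
9: 8 → 1
8: none → 0
Total inversions: 0 + 3 + 3 + 0 + 1 + 0 = 7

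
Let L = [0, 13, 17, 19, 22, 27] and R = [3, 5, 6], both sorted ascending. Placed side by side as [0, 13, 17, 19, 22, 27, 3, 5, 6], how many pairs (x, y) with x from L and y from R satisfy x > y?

15 split inversions

Take each right-half value and tally the left-half values above it:
r = 3: 13, 17, 19, 22, 27 → 5
r = 5: 13, 17, 19, 22, 27 → 5
r = 6: 13, 17, 19, 22, 27 → 5
Cross-inversions: 5 + 5 + 5 = 15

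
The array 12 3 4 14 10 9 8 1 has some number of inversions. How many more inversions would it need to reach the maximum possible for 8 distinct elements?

10

Maximum inversions for 8 distinct elements is C(8, 2) = 8·7/2 = 28.
Current inversions — for each element, count later smaller elements:
12: 6
3: 1
4: 1
14: 4
10: 3
9: 2
8: 1
1: 0
Current total: 6 + 1 + 1 + 4 + 3 + 2 + 1 + 0 = 18
Shortfall: 28 − 18 = 10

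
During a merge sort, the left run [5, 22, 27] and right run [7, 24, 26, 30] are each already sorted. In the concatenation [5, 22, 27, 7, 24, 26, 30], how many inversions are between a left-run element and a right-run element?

4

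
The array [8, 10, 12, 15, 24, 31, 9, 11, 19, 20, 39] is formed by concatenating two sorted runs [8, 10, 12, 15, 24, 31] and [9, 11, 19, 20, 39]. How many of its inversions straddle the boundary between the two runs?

13 cross-inversions

Count, for every r in R, how many entries of L exceed r:
r = 9: 10, 12, 15, 24, 31 → 5
r = 11: 12, 15, 24, 31 → 4
r = 19: 24, 31 → 2
r = 20: 24, 31 → 2
r = 39: none → 0
Cross-inversions: 5 + 4 + 2 + 2 + 0 = 13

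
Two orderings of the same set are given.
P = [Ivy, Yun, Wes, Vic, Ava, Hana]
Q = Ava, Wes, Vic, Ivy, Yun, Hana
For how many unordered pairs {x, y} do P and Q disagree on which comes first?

8 disagreeing pairs

Assign each item its position (1..6) in the first ordering, then rewrite the second ordering as that position sequence:
positions: Ivy→1, Yun→2, Wes→3, Vic→4, Ava→5, Hana→6
second ordering as positions: [5, 3, 4, 1, 2, 6]
Discordant pairs = inversions in this position sequence.
5: 3, 4, 1, 2 → 4
3: 1, 2 → 2
4: 1, 2 → 2
1: 0
2: 0
6: 0
Total: 4 + 2 + 2 + 0 + 0 + 0 = 8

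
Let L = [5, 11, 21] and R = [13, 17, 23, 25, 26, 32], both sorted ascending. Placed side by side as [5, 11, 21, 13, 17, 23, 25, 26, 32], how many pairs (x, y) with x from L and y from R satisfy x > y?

2 cross-inversions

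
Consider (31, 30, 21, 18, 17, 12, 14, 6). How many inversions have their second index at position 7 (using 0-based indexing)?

The element at index 7 is 6.
Elements before it: 31, 30, 21, 18, 17, 12, 14
Those larger than 6: 31, 30, 21, 18, 17, 12, 14

7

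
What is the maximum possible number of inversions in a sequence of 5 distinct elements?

A reversed (strictly descending) arrangement makes every pair an inversion, giving C(5, 2) inversions.
C(5, 2) = 5·4/2 = 10

10 inversions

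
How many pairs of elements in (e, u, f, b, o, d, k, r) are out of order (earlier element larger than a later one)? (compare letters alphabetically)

12

Sweep left to right; for each value list the smaller values that follow it:
e: 2
u: 6
f: 2
b: 0
o: 2
d: 0
k: 0
r: 0
Sum: 2 + 6 + 2 + 0 + 2 + 0 + 0 + 0 = 12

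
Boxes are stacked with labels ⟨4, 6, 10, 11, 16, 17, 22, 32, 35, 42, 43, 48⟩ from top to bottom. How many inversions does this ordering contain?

For each element, count later entries that are smaller:
4 → none → 0
6 → none → 0
10 → none → 0
11 → none → 0
16 → none → 0
17 → none → 0
22 → none → 0
32 → none → 0
35 → none → 0
42 → none → 0
43 → none → 0
48 → none → 0
Sum: 0 + 0 + 0 + 0 + 0 + 0 + 0 + 0 + 0 + 0 + 0 + 0 = 0

0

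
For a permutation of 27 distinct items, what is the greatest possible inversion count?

A reversed (strictly descending) arrangement makes every pair an inversion, giving C(27, 2) inversions.
C(27, 2) = 27·26/2 = 351

351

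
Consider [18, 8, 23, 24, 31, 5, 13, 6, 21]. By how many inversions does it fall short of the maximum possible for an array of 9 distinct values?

17

Maximum inversions for 9 distinct elements is C(9, 2) = 9·8/2 = 36.
Current inversions — for each element, count later smaller elements:
18: 4
8: 2
23: 4
24: 4
31: 4
5: 0
13: 1
6: 0
21: 0
Current total: 4 + 2 + 4 + 4 + 4 + 0 + 1 + 0 + 0 = 19
Shortfall: 36 − 19 = 17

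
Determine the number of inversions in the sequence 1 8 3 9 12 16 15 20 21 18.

There are 4 inversions.

Count, for each position, how many later elements it exceeds:
1: 0
8: 1
3: 0
9: 0
12: 0
16: 1
15: 0
20: 1
21: 1
18: 0
Sum: 0 + 1 + 0 + 0 + 0 + 1 + 0 + 1 + 1 + 0 = 4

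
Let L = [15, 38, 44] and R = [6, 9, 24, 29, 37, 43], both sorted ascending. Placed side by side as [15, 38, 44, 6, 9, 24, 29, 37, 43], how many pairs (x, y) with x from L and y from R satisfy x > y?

Count, for every r in R, how many entries of L exceed r:
r = 6: 15, 38, 44 → 3
r = 9: 15, 38, 44 → 3
r = 24: 38, 44 → 2
r = 29: 38, 44 → 2
r = 37: 38, 44 → 2
r = 43: 44 → 1
Cross-inversions: 3 + 3 + 2 + 2 + 2 + 1 = 13

13 cross-inversions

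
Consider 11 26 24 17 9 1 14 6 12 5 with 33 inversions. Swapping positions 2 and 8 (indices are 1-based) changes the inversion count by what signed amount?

-9

Positions 2 and 8 hold 26 and 6; after swapping, the array is [11, 6, 24, 17, 9, 1, 14, 26, 12, 5].
Element-by-element contributions:
11: 4
6: 2
24: 6
17: 5
9: 2
1: 0
14: 2
26: 2
12: 1
5: 0
Sum: 4 + 2 + 6 + 5 + 2 + 0 + 2 + 2 + 1 + 0 = 24
Change: 24 − 33 = -9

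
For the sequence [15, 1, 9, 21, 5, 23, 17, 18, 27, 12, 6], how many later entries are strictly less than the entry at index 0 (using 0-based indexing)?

The element at index 0 is 15.
Elements after it: 1, 9, 21, 5, 23, 17, 18, 27, 12, 6
Those smaller than 15: 1, 9, 5, 12, 6

5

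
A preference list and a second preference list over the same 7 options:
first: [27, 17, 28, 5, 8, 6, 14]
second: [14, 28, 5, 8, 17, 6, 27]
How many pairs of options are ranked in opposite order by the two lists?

There are 14 pairs.

Assign each item its position (1..7) in the first ordering, then rewrite the second ordering as that position sequence:
positions: 27→1, 17→2, 28→3, 5→4, 8→5, 6→6, 14→7
second ordering as positions: [7, 3, 4, 5, 2, 6, 1]
Discordant pairs = inversions in this position sequence.
7: 3, 4, 5, 2, 6, 1 → 6
3: 2, 1 → 2
4: 2, 1 → 2
5: 2, 1 → 2
2: 1 → 1
6: 1 → 1
1: 0
Total: 6 + 2 + 2 + 2 + 1 + 1 + 0 = 14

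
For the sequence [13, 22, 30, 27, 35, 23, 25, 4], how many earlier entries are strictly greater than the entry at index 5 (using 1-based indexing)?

The element at index 5 is 35.
Elements before it: 13, 22, 30, 27
None of them are larger than 35.

0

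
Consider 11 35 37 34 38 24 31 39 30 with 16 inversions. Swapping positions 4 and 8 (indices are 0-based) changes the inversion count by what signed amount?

-3

Positions 4 and 8 hold 38 and 30; after swapping, the array is [11, 35, 37, 34, 30, 24, 31, 39, 38].
Count, for each position, how many later elements it exceeds:
11: 0
35: 4
37: 4
34: 3
30: 1
24: 0
31: 0
39: 1
38: 0
Sum: 0 + 4 + 4 + 3 + 1 + 0 + 0 + 1 + 0 = 13
Change: 13 − 16 = -3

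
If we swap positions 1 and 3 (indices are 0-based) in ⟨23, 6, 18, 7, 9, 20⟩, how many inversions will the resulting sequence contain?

Positions 1 and 3 hold 6 and 7; after swapping, the array is [23, 7, 18, 6, 9, 20].
For each element, count later entries that are smaller:
23 → 7, 18, 6, 9, 20 → 5
7 → 6 → 1
18 → 6, 9 → 2
6 → none → 0
9 → none → 0
20 → none → 0
Sum: 5 + 1 + 2 + 0 + 0 + 0 = 8

There are 8 inversions.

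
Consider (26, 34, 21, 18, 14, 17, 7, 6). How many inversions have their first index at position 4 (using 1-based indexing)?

The element at index 4 is 18.
Elements after it: 14, 17, 7, 6
Those smaller than 18: 14, 17, 7, 6

4 such elements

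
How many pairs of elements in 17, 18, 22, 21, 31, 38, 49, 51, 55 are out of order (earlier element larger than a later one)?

For each element, count later entries that are smaller:
17 → none → 0
18 → none → 0
22 → 21 → 1
21 → none → 0
31 → none → 0
38 → none → 0
49 → none → 0
51 → none → 0
55 → none → 0
Sum: 0 + 0 + 1 + 0 + 0 + 0 + 0 + 0 + 0 = 1

1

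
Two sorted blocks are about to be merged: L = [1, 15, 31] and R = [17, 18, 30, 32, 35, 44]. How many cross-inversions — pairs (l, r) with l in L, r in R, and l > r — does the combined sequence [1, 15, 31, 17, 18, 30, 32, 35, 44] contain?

There are 3 cross-inversions.

For each element r of the right run, count left-run elements greater than r:
r = 17: 31 → 1
r = 18: 31 → 1
r = 30: 31 → 1
r = 32: none → 0
r = 35: none → 0
r = 44: none → 0
Cross-inversions: 1 + 1 + 1 + 0 + 0 + 0 = 3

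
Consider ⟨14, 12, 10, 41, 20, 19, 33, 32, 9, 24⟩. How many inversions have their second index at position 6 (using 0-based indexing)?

1

The element at index 6 is 33.
Elements before it: 14, 12, 10, 41, 20, 19
Those larger than 33: 41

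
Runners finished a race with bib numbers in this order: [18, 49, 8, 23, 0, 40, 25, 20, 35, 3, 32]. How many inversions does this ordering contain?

There are 27 inversions.

Sweep left to right; for each value list the smaller values that follow it:
18 → 8, 0, 3 → 3
49 → 8, 23, 0, 40, 25, 20, 35, 3, 32 → 9
8 → 0, 3 → 2
23 → 0, 20, 3 → 3
0 → none → 0
40 → 25, 20, 35, 3, 32 → 5
25 → 20, 3 → 2
20 → 3 → 1
35 → 3, 32 → 2
3 → none → 0
32 → none → 0
Sum: 3 + 9 + 2 + 3 + 0 + 5 + 2 + 1 + 2 + 0 + 0 = 27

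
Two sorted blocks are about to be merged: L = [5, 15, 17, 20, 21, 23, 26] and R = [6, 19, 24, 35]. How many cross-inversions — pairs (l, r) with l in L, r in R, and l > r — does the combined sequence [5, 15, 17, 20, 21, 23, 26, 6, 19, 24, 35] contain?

11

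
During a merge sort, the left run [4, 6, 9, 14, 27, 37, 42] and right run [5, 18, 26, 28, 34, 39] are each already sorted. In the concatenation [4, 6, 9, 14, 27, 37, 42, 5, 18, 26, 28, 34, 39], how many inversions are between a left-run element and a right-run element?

17 cross-inversions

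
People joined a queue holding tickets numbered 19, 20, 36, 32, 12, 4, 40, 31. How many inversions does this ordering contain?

For each element, count later entries that are smaller:
19 → 12, 4 → 2
20 → 12, 4 → 2
36 → 32, 12, 4, 31 → 4
32 → 12, 4, 31 → 3
12 → 4 → 1
4 → none → 0
40 → 31 → 1
31 → none → 0
Sum: 2 + 2 + 4 + 3 + 1 + 0 + 1 + 0 = 13

13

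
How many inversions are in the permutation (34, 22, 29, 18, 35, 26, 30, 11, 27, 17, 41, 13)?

Count, for each position, how many later elements it exceeds:
34 → 22, 29, 18, 26, 30, 11, 27, 17, 13 → 9
22 → 18, 11, 17, 13 → 4
29 → 18, 26, 11, 27, 17, 13 → 6
18 → 11, 17, 13 → 3
35 → 26, 30, 11, 27, 17, 13 → 6
26 → 11, 17, 13 → 3
30 → 11, 27, 17, 13 → 4
11 → none → 0
27 → 17, 13 → 2
17 → 13 → 1
41 → 13 → 1
13 → none → 0
Sum: 9 + 4 + 6 + 3 + 6 + 3 + 4 + 0 + 2 + 1 + 1 + 0 = 39

39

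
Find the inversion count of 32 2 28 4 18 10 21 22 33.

Out-of-order pairs: 13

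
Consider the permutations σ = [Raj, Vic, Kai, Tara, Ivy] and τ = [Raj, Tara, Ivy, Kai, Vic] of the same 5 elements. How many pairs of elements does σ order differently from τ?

Assign each item its position (1..5) in the first ordering, then rewrite the second ordering as that position sequence:
positions: Raj→1, Vic→2, Kai→3, Tara→4, Ivy→5
second ordering as positions: [1, 4, 5, 3, 2]
Discordant pairs = inversions in this position sequence.
1: 0
4: 3, 2 → 2
5: 3, 2 → 2
3: 2 → 1
2: 0
Total: 0 + 2 + 2 + 1 + 0 = 5

5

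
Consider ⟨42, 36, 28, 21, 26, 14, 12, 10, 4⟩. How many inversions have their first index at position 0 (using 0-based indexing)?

8

The element at index 0 is 42.
Elements after it: 36, 28, 21, 26, 14, 12, 10, 4
Those smaller than 42: 36, 28, 21, 26, 14, 12, 10, 4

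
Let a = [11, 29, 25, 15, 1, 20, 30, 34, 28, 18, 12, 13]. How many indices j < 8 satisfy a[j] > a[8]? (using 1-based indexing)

0

The element at index 8 is 34.
Elements before it: 11, 29, 25, 15, 1, 20, 30
None of them are larger than 34.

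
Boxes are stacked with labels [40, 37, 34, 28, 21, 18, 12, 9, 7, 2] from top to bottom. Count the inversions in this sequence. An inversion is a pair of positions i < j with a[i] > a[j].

Count, for each position, how many later elements it exceeds:
40 → 37, 34, 28, 21, 18, 12, 9, 7, 2 → 9
37 → 34, 28, 21, 18, 12, 9, 7, 2 → 8
34 → 28, 21, 18, 12, 9, 7, 2 → 7
28 → 21, 18, 12, 9, 7, 2 → 6
21 → 18, 12, 9, 7, 2 → 5
18 → 12, 9, 7, 2 → 4
12 → 9, 7, 2 → 3
9 → 7, 2 → 2
7 → 2 → 1
2 → none → 0
Sum: 9 + 8 + 7 + 6 + 5 + 4 + 3 + 2 + 1 + 0 = 45

45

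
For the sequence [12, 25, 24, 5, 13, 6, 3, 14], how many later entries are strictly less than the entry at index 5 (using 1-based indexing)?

The element at index 5 is 13.
Elements after it: 6, 3, 14
Those smaller than 13: 6, 3

2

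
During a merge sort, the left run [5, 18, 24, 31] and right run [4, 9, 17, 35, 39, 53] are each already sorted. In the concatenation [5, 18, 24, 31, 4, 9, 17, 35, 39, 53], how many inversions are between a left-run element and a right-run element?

10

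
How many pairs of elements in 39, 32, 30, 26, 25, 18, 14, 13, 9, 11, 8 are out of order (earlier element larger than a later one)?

54

Count, for each position, how many later elements it exceeds:
39 → 32, 30, 26, 25, 18, 14, 13, 9, 11, 8 → 10
32 → 30, 26, 25, 18, 14, 13, 9, 11, 8 → 9
30 → 26, 25, 18, 14, 13, 9, 11, 8 → 8
26 → 25, 18, 14, 13, 9, 11, 8 → 7
25 → 18, 14, 13, 9, 11, 8 → 6
18 → 14, 13, 9, 11, 8 → 5
14 → 13, 9, 11, 8 → 4
13 → 9, 11, 8 → 3
9 → 8 → 1
11 → 8 → 1
8 → none → 0
Sum: 10 + 9 + 8 + 7 + 6 + 5 + 4 + 3 + 1 + 1 + 0 = 54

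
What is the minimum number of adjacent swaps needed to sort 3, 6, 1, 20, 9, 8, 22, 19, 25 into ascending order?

Minimum adjacent swaps = number of inversions (each swap of adjacent out-of-order elements removes one inversion and no swap can remove more).
Count inversions — for each element, later elements that are smaller:
3: 1 → 1
6: 1 → 1
1: none → 0
20: 9, 8, 19 → 3
9: 8 → 1
8: none → 0
22: 19 → 1
19: none → 0
25: none → 0
Total inversions: 1 + 1 + 0 + 3 + 1 + 0 + 1 + 0 + 0 = 7

7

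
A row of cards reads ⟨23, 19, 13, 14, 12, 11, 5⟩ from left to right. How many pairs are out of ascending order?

20

For each element, count later entries that are smaller:
23 → 19, 13, 14, 12, 11, 5 → 6
19 → 13, 14, 12, 11, 5 → 5
13 → 12, 11, 5 → 3
14 → 12, 11, 5 → 3
12 → 11, 5 → 2
11 → 5 → 1
5 → none → 0
Sum: 6 + 5 + 3 + 3 + 2 + 1 + 0 = 20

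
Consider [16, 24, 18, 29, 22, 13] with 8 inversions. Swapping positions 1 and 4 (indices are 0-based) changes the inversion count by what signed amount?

-1

Positions 1 and 4 hold 24 and 22; after swapping, the array is [16, 22, 18, 29, 24, 13].
For each element, count later entries that are smaller:
16 → 13 → 1
22 → 18, 13 → 2
18 → 13 → 1
29 → 24, 13 → 2
24 → 13 → 1
13 → none → 0
Sum: 1 + 2 + 1 + 2 + 1 + 0 = 7
Change: 7 − 8 = -1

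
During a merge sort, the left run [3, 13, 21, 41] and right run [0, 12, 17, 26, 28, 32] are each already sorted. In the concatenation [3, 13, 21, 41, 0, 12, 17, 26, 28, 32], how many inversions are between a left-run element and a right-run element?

12

For each element r of the right run, count left-run elements greater than r:
r = 0: 3, 13, 21, 41 → 4
r = 12: 13, 21, 41 → 3
r = 17: 21, 41 → 2
r = 26: 41 → 1
r = 28: 41 → 1
r = 32: 41 → 1
Cross-inversions: 4 + 3 + 2 + 1 + 1 + 1 = 12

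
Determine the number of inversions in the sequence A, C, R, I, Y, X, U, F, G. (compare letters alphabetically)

Count, for each position, how many later elements it exceeds:
A → none → 0
C → none → 0
R → I, F, G → 3
I → F, G → 2
Y → X, U, F, G → 4
X → U, F, G → 3
U → F, G → 2
F → none → 0
G → none → 0
Sum: 0 + 0 + 3 + 2 + 4 + 3 + 2 + 0 + 0 = 14

14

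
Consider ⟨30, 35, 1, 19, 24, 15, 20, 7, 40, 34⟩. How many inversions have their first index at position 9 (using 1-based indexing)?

The element at index 9 is 40.
Elements after it: 34
Those smaller than 40: 34

1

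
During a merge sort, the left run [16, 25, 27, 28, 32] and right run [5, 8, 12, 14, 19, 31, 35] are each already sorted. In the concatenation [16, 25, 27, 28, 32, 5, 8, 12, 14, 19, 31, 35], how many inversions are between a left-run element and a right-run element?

For each element r of the right run, count left-run elements greater than r:
r = 5: 16, 25, 27, 28, 32 → 5
r = 8: 16, 25, 27, 28, 32 → 5
r = 12: 16, 25, 27, 28, 32 → 5
r = 14: 16, 25, 27, 28, 32 → 5
r = 19: 25, 27, 28, 32 → 4
r = 31: 32 → 1
r = 35: none → 0
Cross-inversions: 5 + 5 + 5 + 5 + 4 + 1 + 0 = 25

Split inversions: 25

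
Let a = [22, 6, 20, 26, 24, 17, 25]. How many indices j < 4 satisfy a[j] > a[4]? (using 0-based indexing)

The element at index 4 is 24.
Elements before it: 22, 6, 20, 26
Those larger than 24: 26

1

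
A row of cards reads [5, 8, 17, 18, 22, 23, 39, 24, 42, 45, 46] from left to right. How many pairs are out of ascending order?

1 inversion

Sweep left to right; for each value list the smaller values that follow it:
5: 0
8: 0
17: 0
18: 0
22: 0
23: 0
39: 1
24: 0
42: 0
45: 0
46: 0
Sum: 0 + 0 + 0 + 0 + 0 + 0 + 1 + 0 + 0 + 0 + 0 = 1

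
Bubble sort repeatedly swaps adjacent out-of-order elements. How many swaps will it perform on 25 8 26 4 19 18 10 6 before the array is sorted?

19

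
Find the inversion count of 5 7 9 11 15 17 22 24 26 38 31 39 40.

Element-by-element contributions:
5 → none → 0
7 → none → 0
9 → none → 0
11 → none → 0
15 → none → 0
17 → none → 0
22 → none → 0
24 → none → 0
26 → none → 0
38 → 31 → 1
31 → none → 0
39 → none → 0
40 → none → 0
Sum: 0 + 0 + 0 + 0 + 0 + 0 + 0 + 0 + 0 + 1 + 0 + 0 + 0 = 1

1 inversion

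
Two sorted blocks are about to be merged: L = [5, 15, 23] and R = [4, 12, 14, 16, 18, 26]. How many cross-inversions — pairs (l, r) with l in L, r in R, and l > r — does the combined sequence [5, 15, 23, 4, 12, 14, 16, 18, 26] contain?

9 split inversions

For each element r of the right run, count left-run elements greater than r:
r = 4: 5, 15, 23 → 3
r = 12: 15, 23 → 2
r = 14: 15, 23 → 2
r = 16: 23 → 1
r = 18: 23 → 1
r = 26: none → 0
Cross-inversions: 3 + 2 + 2 + 1 + 1 + 0 = 9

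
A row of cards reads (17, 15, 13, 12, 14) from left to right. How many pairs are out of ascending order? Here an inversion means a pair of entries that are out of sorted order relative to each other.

Out-of-order pairs: 8

Listing every pair i<j with a[i]>a[j] (using 0-based positions):
(0,1): 17 > 15
(0,2): 17 > 13
(0,3): 17 > 12
(0,4): 17 > 14
(1,2): 15 > 13
(1,3): 15 > 12
(1,4): 15 > 14
(2,3): 13 > 12
That's 8 pairs.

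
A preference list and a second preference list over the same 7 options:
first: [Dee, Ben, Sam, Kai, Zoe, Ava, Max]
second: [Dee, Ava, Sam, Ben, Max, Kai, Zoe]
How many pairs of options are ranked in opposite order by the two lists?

Assign each item its position (1..7) in the first ordering, then rewrite the second ordering as that position sequence:
positions: Dee→1, Ben→2, Sam→3, Kai→4, Zoe→5, Ava→6, Max→7
second ordering as positions: [1, 6, 3, 2, 7, 4, 5]
Discordant pairs = inversions in this position sequence.
1: 0
6: 3, 2, 4, 5 → 4
3: 2 → 1
2: 0
7: 4, 5 → 2
4: 0
5: 0
Total: 0 + 4 + 1 + 0 + 2 + 0 + 0 = 7

There are 7 pairs.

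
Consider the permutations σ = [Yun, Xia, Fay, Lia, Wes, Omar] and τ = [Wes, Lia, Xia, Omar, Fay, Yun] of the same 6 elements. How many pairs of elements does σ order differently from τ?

11

Assign each item its position (1..6) in the first ordering, then rewrite the second ordering as that position sequence:
positions: Yun→1, Xia→2, Fay→3, Lia→4, Wes→5, Omar→6
second ordering as positions: [5, 4, 2, 6, 3, 1]
Discordant pairs = inversions in this position sequence.
5: 4, 2, 3, 1 → 4
4: 2, 3, 1 → 3
2: 1 → 1
6: 3, 1 → 2
3: 1 → 1
1: 0
Total: 4 + 3 + 1 + 2 + 1 + 0 = 11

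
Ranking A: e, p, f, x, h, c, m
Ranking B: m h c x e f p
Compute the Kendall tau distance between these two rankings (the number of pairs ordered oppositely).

18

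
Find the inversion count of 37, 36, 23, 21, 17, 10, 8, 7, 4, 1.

Out-of-order pairs: 45

Count, for each position, how many later elements it exceeds:
37 → 36, 23, 21, 17, 10, 8, 7, 4, 1 → 9
36 → 23, 21, 17, 10, 8, 7, 4, 1 → 8
23 → 21, 17, 10, 8, 7, 4, 1 → 7
21 → 17, 10, 8, 7, 4, 1 → 6
17 → 10, 8, 7, 4, 1 → 5
10 → 8, 7, 4, 1 → 4
8 → 7, 4, 1 → 3
7 → 4, 1 → 2
4 → 1 → 1
1 → none → 0
Sum: 9 + 8 + 7 + 6 + 5 + 4 + 3 + 2 + 1 + 0 = 45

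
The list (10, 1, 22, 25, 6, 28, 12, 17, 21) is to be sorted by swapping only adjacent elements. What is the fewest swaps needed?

Minimum adjacent swaps = number of inversions (each swap of adjacent out-of-order elements removes one inversion and no swap can remove more).
Count inversions — for each element, later elements that are smaller:
10: 1, 6 → 2
1: none → 0
22: 6, 12, 17, 21 → 4
25: 6, 12, 17, 21 → 4
6: none → 0
28: 12, 17, 21 → 3
12: none → 0
17: none → 0
21: none → 0
Total inversions: 2 + 0 + 4 + 4 + 0 + 3 + 0 + 0 + 0 = 13

13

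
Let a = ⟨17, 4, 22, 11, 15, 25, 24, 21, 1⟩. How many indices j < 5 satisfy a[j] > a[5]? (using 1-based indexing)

The element at index 5 is 15.
Elements before it: 17, 4, 22, 11
Those larger than 15: 17, 22

2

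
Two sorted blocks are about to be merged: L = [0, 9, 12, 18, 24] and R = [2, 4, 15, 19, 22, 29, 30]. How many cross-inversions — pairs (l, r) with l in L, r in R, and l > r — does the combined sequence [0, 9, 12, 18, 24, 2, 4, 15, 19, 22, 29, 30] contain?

Count, for every r in R, how many entries of L exceed r:
r = 2: 9, 12, 18, 24 → 4
r = 4: 9, 12, 18, 24 → 4
r = 15: 18, 24 → 2
r = 19: 24 → 1
r = 22: 24 → 1
r = 29: none → 0
r = 30: none → 0
Cross-inversions: 4 + 4 + 2 + 1 + 1 + 0 + 0 = 12

12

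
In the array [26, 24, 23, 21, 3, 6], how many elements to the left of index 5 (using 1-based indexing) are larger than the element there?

4

The element at index 5 is 3.
Elements before it: 26, 24, 23, 21
Those larger than 3: 26, 24, 23, 21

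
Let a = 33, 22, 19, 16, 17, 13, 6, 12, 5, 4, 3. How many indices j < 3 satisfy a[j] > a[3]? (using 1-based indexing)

2 such elements

The element at index 3 is 19.
Elements before it: 33, 22
Those larger than 19: 33, 22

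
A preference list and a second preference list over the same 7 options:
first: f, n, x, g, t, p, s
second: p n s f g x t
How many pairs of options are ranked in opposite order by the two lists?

Pairs: 11

Assign each item its position (1..7) in the first ordering, then rewrite the second ordering as that position sequence:
positions: f→1, n→2, x→3, g→4, t→5, p→6, s→7
second ordering as positions: [6, 2, 7, 1, 4, 3, 5]
Discordant pairs = inversions in this position sequence.
6: 2, 1, 4, 3, 5 → 5
2: 1 → 1
7: 1, 4, 3, 5 → 4
1: 0
4: 3 → 1
3: 0
5: 0
Total: 5 + 1 + 4 + 0 + 1 + 0 + 0 = 11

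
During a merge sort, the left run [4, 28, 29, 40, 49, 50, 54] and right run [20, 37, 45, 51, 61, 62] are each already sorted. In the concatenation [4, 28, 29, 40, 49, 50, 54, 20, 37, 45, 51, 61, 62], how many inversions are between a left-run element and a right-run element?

Take each right-half value and tally the left-half values above it:
r = 20: 28, 29, 40, 49, 50, 54 → 6
r = 37: 40, 49, 50, 54 → 4
r = 45: 49, 50, 54 → 3
r = 51: 54 → 1
r = 61: none → 0
r = 62: none → 0
Cross-inversions: 6 + 4 + 3 + 1 + 0 + 0 = 14

14 split inversions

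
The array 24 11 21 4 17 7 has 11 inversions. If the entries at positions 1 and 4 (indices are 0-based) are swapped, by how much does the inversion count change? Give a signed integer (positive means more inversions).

Positions 1 and 4 hold 11 and 17; after swapping, the array is [24, 17, 21, 4, 11, 7].
For each element, count later entries that are smaller:
24 → 17, 21, 4, 11, 7 → 5
17 → 4, 11, 7 → 3
21 → 4, 11, 7 → 3
4 → none → 0
11 → 7 → 1
7 → none → 0
Sum: 5 + 3 + 3 + 0 + 1 + 0 = 12
Change: 12 − 11 = +1

+1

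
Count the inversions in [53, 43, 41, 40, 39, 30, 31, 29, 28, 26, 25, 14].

65

Sweep left to right; for each value list the smaller values that follow it:
53 → 43, 41, 40, 39, 30, 31, 29, 28, 26, 25, 14 → 11
43 → 41, 40, 39, 30, 31, 29, 28, 26, 25, 14 → 10
41 → 40, 39, 30, 31, 29, 28, 26, 25, 14 → 9
40 → 39, 30, 31, 29, 28, 26, 25, 14 → 8
39 → 30, 31, 29, 28, 26, 25, 14 → 7
30 → 29, 28, 26, 25, 14 → 5
31 → 29, 28, 26, 25, 14 → 5
29 → 28, 26, 25, 14 → 4
28 → 26, 25, 14 → 3
26 → 25, 14 → 2
25 → 14 → 1
14 → none → 0
Sum: 11 + 10 + 9 + 8 + 7 + 5 + 5 + 4 + 3 + 2 + 1 + 0 = 65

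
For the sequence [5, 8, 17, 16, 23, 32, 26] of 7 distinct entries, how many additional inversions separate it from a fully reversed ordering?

Maximum inversions for 7 distinct elements is C(7, 2) = 7·6/2 = 21.
Current inversions — for each element, count later smaller elements:
5: 0
8: 0
17: 1
16: 0
23: 0
32: 1
26: 0
Current total: 0 + 0 + 1 + 0 + 0 + 1 + 0 = 2
Shortfall: 21 − 2 = 19

19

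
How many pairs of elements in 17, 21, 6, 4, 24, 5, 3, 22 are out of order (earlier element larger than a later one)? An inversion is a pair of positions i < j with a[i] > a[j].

16

Sweep left to right; for each value list the smaller values that follow it:
17: 4
21: 4
6: 3
4: 1
24: 3
5: 1
3: 0
22: 0
Sum: 4 + 4 + 3 + 1 + 3 + 1 + 0 + 0 = 16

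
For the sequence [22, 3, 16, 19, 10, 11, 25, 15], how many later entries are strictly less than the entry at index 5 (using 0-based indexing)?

0 such elements

The element at index 5 is 11.
Elements after it: 25, 15
None of them are smaller than 11.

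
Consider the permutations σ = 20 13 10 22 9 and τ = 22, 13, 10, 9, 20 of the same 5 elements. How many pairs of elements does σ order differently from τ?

There are 6 discordant pairs.

Assign each item its position (1..5) in the first ordering, then rewrite the second ordering as that position sequence:
positions: 20→1, 13→2, 10→3, 22→4, 9→5
second ordering as positions: [4, 2, 3, 5, 1]
Discordant pairs = inversions in this position sequence.
4: 2, 3, 1 → 3
2: 1 → 1
3: 1 → 1
5: 1 → 1
1: 0
Total: 3 + 1 + 1 + 1 + 0 = 6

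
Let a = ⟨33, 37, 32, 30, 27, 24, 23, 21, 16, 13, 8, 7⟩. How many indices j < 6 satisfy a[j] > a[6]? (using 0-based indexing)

The element at index 6 is 23.
Elements before it: 33, 37, 32, 30, 27, 24
Those larger than 23: 33, 37, 32, 30, 27, 24

6 such elements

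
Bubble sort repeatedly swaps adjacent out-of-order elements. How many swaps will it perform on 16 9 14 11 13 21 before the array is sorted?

The minimum number of adjacent swaps to sort an array equals its inversion count, since every such swap removes exactly one inversion.
Count inversions — for each element, later elements that are smaller:
16: 9, 14, 11, 13 → 4
9: none → 0
14: 11, 13 → 2
11: none → 0
13: none → 0
21: none → 0
Total inversions: 4 + 0 + 2 + 0 + 0 + 0 = 6

6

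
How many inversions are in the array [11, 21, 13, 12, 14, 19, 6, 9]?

17

Sweep left to right; for each value list the smaller values that follow it:
11: 2
21: 6
13: 3
12: 2
14: 2
19: 2
6: 0
9: 0
Sum: 2 + 6 + 3 + 2 + 2 + 2 + 0 + 0 = 17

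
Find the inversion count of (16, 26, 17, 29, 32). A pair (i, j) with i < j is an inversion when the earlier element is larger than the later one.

Inversion pairs (indices are 1-based):
(2,3): 26 > 17
That's 1 pair.

1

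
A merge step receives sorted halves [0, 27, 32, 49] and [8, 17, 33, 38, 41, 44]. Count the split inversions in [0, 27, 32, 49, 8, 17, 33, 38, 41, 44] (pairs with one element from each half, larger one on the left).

Take each right-half value and tally the left-half values above it:
r = 8: 27, 32, 49 → 3
r = 17: 27, 32, 49 → 3
r = 33: 49 → 1
r = 38: 49 → 1
r = 41: 49 → 1
r = 44: 49 → 1
Cross-inversions: 3 + 3 + 1 + 1 + 1 + 1 = 10

10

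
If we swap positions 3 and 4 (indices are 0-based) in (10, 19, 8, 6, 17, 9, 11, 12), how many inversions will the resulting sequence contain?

Positions 3 and 4 hold 6 and 17; after swapping, the array is [10, 19, 8, 17, 6, 9, 11, 12].
Element-by-element contributions:
10 → 8, 6, 9 → 3
19 → 8, 17, 6, 9, 11, 12 → 6
8 → 6 → 1
17 → 6, 9, 11, 12 → 4
6 → none → 0
9 → none → 0
11 → none → 0
12 → none → 0
Sum: 3 + 6 + 1 + 4 + 0 + 0 + 0 + 0 = 14

14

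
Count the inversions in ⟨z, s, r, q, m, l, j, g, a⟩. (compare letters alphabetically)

Inversions: 36

Count, for each position, how many later elements it exceeds:
z → s, r, q, m, l, j, g, a → 8
s → r, q, m, l, j, g, a → 7
r → q, m, l, j, g, a → 6
q → m, l, j, g, a → 5
m → l, j, g, a → 4
l → j, g, a → 3
j → g, a → 2
g → a → 1
a → none → 0
Sum: 8 + 7 + 6 + 5 + 4 + 3 + 2 + 1 + 0 = 36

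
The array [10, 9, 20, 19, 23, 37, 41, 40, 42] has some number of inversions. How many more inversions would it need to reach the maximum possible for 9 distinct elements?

Maximum inversions for 9 distinct elements is C(9, 2) = 9·8/2 = 36.
Current inversions — for each element, count later smaller elements:
10: 1
9: 0
20: 1
19: 0
23: 0
37: 0
41: 1
40: 0
42: 0
Current total: 1 + 0 + 1 + 0 + 0 + 0 + 1 + 0 + 0 = 3
Shortfall: 36 − 3 = 33

33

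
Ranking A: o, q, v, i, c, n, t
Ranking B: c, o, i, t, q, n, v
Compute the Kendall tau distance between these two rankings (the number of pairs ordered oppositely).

Assign each item its position (1..7) in the first ordering, then rewrite the second ordering as that position sequence:
positions: o→1, q→2, v→3, i→4, c→5, n→6, t→7
second ordering as positions: [5, 1, 4, 7, 2, 6, 3]
Discordant pairs = inversions in this position sequence.
5: 1, 4, 2, 3 → 4
1: 0
4: 2, 3 → 2
7: 2, 6, 3 → 3
2: 0
6: 3 → 1
3: 0
Total: 4 + 0 + 2 + 3 + 0 + 1 + 0 = 10

10 discordant pairs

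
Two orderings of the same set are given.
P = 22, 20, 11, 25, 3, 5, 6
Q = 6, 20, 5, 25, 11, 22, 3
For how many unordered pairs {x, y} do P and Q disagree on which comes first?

14 disagreeing pairs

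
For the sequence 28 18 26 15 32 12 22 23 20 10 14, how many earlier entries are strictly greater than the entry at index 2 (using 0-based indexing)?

1

The element at index 2 is 26.
Elements before it: 28, 18
Those larger than 26: 28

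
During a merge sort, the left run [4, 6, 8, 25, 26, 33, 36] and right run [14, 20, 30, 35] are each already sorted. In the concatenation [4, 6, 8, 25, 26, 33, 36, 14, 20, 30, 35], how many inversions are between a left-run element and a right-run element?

Count, for every r in R, how many entries of L exceed r:
r = 14: 25, 26, 33, 36 → 4
r = 20: 25, 26, 33, 36 → 4
r = 30: 33, 36 → 2
r = 35: 36 → 1
Cross-inversions: 4 + 4 + 2 + 1 = 11

11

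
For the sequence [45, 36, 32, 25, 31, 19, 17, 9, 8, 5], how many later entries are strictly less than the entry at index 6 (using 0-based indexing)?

The element at index 6 is 17.
Elements after it: 9, 8, 5
Those smaller than 17: 9, 8, 5

3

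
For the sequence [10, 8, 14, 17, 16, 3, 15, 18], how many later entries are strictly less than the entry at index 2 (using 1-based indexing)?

The element at index 2 is 8.
Elements after it: 14, 17, 16, 3, 15, 18
Those smaller than 8: 3

1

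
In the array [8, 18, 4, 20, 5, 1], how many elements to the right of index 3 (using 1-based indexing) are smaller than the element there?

1

The element at index 3 is 4.
Elements after it: 20, 5, 1
Those smaller than 4: 1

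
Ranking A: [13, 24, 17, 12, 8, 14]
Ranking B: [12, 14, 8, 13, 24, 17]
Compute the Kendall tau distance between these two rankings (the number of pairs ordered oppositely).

Assign each item its position (1..6) in the first ordering, then rewrite the second ordering as that position sequence:
positions: 13→1, 24→2, 17→3, 12→4, 8→5, 14→6
second ordering as positions: [4, 6, 5, 1, 2, 3]
Discordant pairs = inversions in this position sequence.
4: 1, 2, 3 → 3
6: 5, 1, 2, 3 → 4
5: 1, 2, 3 → 3
1: 0
2: 0
3: 0
Total: 3 + 4 + 3 + 0 + 0 + 0 = 10

10 discordant pairs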